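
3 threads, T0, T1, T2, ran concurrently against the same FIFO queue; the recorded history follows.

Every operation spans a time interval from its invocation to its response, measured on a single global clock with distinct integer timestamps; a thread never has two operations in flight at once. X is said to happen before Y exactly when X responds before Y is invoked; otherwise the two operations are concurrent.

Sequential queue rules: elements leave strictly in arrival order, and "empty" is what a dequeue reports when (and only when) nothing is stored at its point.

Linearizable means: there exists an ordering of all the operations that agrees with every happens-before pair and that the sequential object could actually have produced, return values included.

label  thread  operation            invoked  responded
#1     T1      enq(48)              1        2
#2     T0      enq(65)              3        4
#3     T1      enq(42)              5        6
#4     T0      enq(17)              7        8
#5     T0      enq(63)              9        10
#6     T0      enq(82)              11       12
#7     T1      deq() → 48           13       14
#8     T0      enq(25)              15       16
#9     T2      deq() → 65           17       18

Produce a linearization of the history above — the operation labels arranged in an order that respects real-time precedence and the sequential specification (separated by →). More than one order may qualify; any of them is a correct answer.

after step 1 (#1 enq(48)): queue <48>
after step 2 (#2 enq(65)): queue <48,65>
after step 3 (#3 enq(42)): queue <48,65,42>
after step 4 (#4 enq(17)): queue <48,65,42,17>
after step 5 (#5 enq(63)): queue <48,65,42,17,63>
after step 6 (#6 enq(82)): queue <48,65,42,17,63,82>
after step 7 (#7 deq() → 48): queue <65,42,17,63,82>
after step 8 (#8 enq(25)): queue <65,42,17,63,82,25>
after step 9 (#9 deq() → 65): queue <42,17,63,82,25>

#1 → #2 → #3 → #4 → #5 → #6 → #7 → #8 → #9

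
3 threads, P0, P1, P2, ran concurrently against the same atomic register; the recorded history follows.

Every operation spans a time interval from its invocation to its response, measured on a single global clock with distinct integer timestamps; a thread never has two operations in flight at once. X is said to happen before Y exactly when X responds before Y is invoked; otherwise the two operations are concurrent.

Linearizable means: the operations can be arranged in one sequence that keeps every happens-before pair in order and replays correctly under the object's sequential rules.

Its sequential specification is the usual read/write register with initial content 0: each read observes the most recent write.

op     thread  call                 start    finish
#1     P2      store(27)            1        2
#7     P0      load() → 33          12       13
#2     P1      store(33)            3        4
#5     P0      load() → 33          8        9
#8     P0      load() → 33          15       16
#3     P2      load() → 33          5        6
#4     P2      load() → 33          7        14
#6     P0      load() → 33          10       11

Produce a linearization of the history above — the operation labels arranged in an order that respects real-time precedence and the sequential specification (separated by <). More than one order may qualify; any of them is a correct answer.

#1 < #2 < #3 < #4 < #5 < #6 < #7 < #8

1. #1 store(27), leaving value 27
2. #2 store(33), leaving value 33
3. #3 load() → 33, leaving value 33
4. #4 load() → 33, leaving value 33
5. #5 load() → 33, leaving value 33
6. #6 load() → 33, leaving value 33
7. #7 load() → 33, leaving value 33
8. #8 load() → 33, leaving value 33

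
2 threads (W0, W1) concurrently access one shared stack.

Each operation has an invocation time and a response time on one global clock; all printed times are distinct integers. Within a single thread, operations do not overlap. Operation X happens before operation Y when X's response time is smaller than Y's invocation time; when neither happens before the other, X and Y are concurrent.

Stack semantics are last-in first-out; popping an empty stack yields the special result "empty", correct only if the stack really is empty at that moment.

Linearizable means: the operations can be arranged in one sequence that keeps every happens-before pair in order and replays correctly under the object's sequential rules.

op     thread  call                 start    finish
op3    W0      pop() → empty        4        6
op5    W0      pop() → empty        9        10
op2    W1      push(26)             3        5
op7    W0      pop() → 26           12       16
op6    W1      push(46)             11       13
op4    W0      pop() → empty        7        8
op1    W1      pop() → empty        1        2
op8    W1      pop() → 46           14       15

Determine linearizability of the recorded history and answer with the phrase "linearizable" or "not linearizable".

not linearizable

the violation lands at event 8, op4's response at time 8: events 1..7 linearize, events 1..8 do not
2 orders of the 4 completed stack ops respect real time; none is legal
sample order op1, op2, op3, op4 stalls at step 3 — op3 pop() → empty has no legal effect
sample order op1, op3, op2, op4 stalls at step 4 — op4 pop() → empty has no legal effect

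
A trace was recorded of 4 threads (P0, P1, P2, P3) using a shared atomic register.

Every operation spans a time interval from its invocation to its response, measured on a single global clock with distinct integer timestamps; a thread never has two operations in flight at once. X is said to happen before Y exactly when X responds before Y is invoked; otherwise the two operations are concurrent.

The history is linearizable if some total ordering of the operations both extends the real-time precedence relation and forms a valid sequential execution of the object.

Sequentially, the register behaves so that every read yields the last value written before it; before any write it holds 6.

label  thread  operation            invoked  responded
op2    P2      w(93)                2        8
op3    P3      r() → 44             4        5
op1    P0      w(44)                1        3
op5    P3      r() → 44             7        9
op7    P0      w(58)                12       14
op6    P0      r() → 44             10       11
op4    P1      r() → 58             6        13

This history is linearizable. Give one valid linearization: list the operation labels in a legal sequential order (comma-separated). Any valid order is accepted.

after step 1 (op2 w(93)): value 93
after step 2 (op1 w(44)): value 44
after step 3 (op3 r() → 44): value 44
after step 4 (op5 r() → 44): value 44
after step 5 (op6 r() → 44): value 44
after step 6 (op7 w(58)): value 58
after step 7 (op4 r() → 58): value 58

op2, op1, op3, op5, op6, op7, op4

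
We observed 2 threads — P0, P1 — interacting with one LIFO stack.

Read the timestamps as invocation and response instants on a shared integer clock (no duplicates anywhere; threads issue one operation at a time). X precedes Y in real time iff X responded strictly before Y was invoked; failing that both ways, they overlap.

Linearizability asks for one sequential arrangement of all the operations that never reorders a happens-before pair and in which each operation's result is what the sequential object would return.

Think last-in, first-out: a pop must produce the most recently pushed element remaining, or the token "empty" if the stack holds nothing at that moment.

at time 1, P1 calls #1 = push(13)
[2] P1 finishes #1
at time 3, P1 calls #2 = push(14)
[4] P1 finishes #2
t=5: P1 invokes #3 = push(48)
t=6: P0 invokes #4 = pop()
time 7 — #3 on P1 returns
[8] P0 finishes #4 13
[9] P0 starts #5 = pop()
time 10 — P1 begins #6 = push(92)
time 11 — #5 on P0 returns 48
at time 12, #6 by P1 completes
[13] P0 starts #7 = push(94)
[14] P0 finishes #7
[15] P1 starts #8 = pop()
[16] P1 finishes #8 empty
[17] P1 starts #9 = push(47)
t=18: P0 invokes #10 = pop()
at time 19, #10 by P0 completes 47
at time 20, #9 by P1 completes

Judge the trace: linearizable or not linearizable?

not linearizable

events 1..7 are fine; event 8 — the response of #4 at time 8 — makes the prefix non-linearizable
every one of the 2 real-time-consistent orders over 4 completed LIFO stack ops fails the sequential spec
sample order #1, #2, #3, #4 stalls at step 4 — #4 pop() → 13 has no legal effect
sample order #1, #2, #4, #3 stalls at step 3 — #4 pop() → 13 has no legal effect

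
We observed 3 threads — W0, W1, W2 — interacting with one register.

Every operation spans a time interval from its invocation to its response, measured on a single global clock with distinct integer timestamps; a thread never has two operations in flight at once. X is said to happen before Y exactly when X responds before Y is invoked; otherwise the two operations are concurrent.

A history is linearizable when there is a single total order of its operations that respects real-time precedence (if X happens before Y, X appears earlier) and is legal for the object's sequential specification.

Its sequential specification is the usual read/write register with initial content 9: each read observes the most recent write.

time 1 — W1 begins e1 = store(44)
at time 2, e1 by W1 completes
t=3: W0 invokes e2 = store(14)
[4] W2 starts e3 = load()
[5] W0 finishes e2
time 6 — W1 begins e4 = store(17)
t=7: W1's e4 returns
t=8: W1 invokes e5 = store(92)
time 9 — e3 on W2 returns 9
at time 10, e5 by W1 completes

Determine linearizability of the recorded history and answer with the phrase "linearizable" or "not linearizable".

already the first 9 events (up to e3's response at time 9) admit no linearization; the first 8 still do
all 3 real-time-respecting orders fail — 4 completed register operations, no legal replay
including or dropping the 1 pending operation (e5) in any combination fails
e.g. e1, e2, e3, e4 (pending dropped): illegal at step 3, since e3 load() → 9 cannot apply there
e.g. e1, e2, e4, e3 (pending dropped): illegal at step 4, since e3 load() → 9 cannot apply there

not linearizable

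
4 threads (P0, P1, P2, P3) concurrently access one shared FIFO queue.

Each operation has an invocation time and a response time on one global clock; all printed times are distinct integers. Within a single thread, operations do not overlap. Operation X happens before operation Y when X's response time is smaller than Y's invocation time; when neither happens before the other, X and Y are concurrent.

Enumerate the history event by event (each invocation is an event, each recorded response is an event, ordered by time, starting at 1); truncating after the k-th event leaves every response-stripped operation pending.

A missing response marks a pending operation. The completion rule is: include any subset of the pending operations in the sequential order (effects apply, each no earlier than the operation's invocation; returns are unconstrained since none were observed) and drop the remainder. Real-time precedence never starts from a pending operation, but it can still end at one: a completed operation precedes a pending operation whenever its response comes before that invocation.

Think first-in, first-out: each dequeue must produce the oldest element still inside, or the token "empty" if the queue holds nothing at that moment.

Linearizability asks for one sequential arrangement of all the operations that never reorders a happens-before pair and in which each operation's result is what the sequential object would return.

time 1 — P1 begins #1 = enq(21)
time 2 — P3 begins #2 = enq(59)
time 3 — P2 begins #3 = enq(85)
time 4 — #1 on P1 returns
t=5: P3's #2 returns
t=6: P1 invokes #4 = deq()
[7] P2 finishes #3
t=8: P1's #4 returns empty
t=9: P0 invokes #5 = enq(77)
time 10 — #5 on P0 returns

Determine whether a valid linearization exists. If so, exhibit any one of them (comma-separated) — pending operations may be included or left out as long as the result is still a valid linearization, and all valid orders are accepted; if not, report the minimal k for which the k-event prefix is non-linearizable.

not linearizable — minimal violating prefix: 8 events

through event 7 a valid linearization exists; event 8 (#4 responding at time 8) ends that
8 orders of the 4 completed FIFO queue ops respect real time; none is legal
take #1, #2, #3, #4: step 4 already fails, because #4 deq() → empty cannot occur there
take #1, #2, #4, #3: step 3 already fails, because #4 deq() → empty cannot occur there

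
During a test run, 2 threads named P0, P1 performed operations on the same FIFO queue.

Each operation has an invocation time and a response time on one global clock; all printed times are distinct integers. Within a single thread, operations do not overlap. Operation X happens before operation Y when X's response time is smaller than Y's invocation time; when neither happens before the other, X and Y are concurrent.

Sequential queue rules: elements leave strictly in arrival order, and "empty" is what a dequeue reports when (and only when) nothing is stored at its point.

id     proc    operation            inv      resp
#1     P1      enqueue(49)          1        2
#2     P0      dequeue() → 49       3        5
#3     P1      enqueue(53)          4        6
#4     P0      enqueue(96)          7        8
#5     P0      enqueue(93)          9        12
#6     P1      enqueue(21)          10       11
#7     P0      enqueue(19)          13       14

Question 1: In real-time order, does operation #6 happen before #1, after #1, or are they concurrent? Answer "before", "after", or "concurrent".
after

#6 spans [10,11], #1 spans [1,2]
resp(#1)=2 < inv(#6)=10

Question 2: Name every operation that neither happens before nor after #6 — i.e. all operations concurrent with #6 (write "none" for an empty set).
#5

#6 spans [10,11]; an op avoiding the whole window 10..11 is ordered, any other is concurrent
#1 [1,2]: before
#2 [3,5]: before
#3 [4,6]: before
#4 [7,8]: before
#5 [9,12]: concurrent
#7 [13,14]: after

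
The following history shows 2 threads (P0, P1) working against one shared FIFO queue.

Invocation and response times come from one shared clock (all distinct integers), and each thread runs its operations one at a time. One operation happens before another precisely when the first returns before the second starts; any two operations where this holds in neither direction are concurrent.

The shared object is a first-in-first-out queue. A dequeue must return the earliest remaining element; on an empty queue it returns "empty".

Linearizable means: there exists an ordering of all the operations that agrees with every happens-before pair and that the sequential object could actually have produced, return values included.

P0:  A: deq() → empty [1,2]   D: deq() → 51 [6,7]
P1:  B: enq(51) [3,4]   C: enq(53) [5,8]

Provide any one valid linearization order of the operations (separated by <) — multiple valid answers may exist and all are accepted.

after step 1 (A deq() → empty): queue <>
after step 2 (B enq(51)): queue <51>
after step 3 (C enq(53)): queue <51,53>
after step 4 (D deq() → 51): queue <53>

A < B < C < D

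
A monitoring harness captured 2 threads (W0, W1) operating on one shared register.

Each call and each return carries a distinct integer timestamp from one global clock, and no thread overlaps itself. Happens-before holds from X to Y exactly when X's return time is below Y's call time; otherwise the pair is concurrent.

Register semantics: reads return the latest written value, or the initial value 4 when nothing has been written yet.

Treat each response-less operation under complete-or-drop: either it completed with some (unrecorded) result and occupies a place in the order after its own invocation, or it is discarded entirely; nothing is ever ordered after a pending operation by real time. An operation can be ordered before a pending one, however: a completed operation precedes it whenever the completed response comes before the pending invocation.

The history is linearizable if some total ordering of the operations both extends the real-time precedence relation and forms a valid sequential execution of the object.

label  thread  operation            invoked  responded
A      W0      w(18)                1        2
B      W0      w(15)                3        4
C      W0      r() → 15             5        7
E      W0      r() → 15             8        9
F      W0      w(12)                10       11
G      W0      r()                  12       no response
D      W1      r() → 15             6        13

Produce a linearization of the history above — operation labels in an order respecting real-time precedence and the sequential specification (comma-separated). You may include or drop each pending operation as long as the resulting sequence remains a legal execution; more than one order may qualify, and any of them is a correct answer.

1. A w(18), leaving value 18
2. B w(15), leaving value 15
3. C r() → 15, leaving value 15
4. D r() → 15, leaving value 15
5. E r() → 15, leaving value 15
6. F w(12), leaving value 12

A, B, C, D, E, F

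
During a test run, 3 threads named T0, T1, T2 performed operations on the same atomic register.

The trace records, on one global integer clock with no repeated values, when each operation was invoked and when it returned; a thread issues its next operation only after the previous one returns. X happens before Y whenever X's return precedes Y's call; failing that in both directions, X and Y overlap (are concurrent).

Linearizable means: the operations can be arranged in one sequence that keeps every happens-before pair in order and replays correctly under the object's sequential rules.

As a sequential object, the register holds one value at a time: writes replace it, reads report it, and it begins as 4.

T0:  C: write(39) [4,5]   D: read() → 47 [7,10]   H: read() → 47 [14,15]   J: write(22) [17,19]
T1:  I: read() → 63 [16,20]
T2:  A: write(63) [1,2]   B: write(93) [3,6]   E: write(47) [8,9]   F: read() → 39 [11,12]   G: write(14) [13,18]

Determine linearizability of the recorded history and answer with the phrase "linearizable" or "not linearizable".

not linearizable

already the first 12 events (up to F's response at time 12) admit no linearization; the first 11 still do
checked exhaustively: 4 real-time-consistent orders of 6 completed operations, zero legal atomic register replays
e.g. A, B, C, D, E, F: illegal at step 4, since D read() → 47 cannot apply there
e.g. A, B, C, E, D, F: illegal at step 6, since F read() → 39 cannot apply there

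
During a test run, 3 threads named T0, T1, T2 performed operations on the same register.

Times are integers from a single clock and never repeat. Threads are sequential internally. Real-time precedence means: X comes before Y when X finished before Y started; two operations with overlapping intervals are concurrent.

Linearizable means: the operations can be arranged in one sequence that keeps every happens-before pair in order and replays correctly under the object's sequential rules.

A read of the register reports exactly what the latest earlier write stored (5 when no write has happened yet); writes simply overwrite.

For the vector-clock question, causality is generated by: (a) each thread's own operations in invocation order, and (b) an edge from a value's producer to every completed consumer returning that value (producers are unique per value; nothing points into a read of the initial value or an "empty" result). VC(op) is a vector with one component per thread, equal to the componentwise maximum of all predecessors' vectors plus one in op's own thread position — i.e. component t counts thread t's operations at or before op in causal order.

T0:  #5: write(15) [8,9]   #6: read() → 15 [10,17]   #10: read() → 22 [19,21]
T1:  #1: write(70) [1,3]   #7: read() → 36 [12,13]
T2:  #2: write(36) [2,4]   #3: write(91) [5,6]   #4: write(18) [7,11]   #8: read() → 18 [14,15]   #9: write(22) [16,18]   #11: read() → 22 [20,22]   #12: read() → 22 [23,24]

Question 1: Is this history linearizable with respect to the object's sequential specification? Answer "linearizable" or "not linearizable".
prefix check: 1..12 passes, 1..13 fails once #7's time-13 response joins
6 completed operations, 4 real-time-consistent orders — every register replay fails
every completion of the 1 pending operation (#6) was checked; none linearizes
take #1, #2, #3, #4, #5, #7 (pending dropped): step 6 already fails, because #7 read() → 36 cannot occur there
take #1, #2, #3, #5, #4, #7 (pending dropped): step 6 already fails, because #7 read() → 36 cannot occur there

not linearizable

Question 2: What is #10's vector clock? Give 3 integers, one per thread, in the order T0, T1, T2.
no predecessors for #2 (invoked 2): T2 increments from zero → (0, 0, 1)
no predecessors for #1 (invoked 1): T1 increments from zero → (0, 1, 0)
no predecessors for #5 (invoked 8): T0 increments from zero → (1, 0, 0)
#3, invoked 5, takes VC(#2)=(0, 0, 1) under max, adds 1 for T2 → (0, 0, 2)
#6, invoked 10, takes VC(#5)=(1, 0, 0) under max, adds 1 for T0 → (2, 0, 0)
#4, invoked 7, takes VC(#3)=(0, 0, 2) under max, adds 1 for T2 → (0, 0, 3)
#7, invoked 12, takes VC(#1)=(0, 1, 0), VC(#2)=(0, 0, 1) under max, adds 1 for T1 → (0, 2, 1)
#8, invoked 14, takes VC(#4)=(0, 0, 3) under max, adds 1 for T2 → (0, 0, 4)
#9, invoked 16, takes VC(#8)=(0, 0, 4) under max, adds 1 for T2 → (0, 0, 5)
#11, invoked 20, takes VC(#9)=(0, 0, 5) under max, adds 1 for T2 → (0, 0, 6)
#12, invoked 23, takes VC(#9)=(0, 0, 5), VC(#11)=(0, 0, 6) under max, adds 1 for T2 → (0, 0, 7)
#10, invoked 19, takes VC(#6)=(2, 0, 0), VC(#9)=(0, 0, 5) under max, adds 1 for T0 → (3, 0, 5)
target: VC(#10) = (3, 0, 5)

(3, 0, 5)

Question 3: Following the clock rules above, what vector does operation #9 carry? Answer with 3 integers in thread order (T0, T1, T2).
#2, invoked 2, has no incoming edges; only T2's bump applies → (0, 0, 1)
#1, invoked 1, has no incoming edges; only T1's bump applies → (0, 1, 0)
#5, invoked 8, has no incoming edges; only T0's bump applies → (1, 0, 0)
VC(#3, invoked at 5): max of VC(#2)=(0, 0, 1), then +1 on thread T2 → (0, 0, 2)
VC(#6, invoked at 10): max of VC(#5)=(1, 0, 0), then +1 on thread T0 → (2, 0, 0)
VC(#4, invoked at 7): max of VC(#3)=(0, 0, 2), then +1 on thread T2 → (0, 0, 3)
VC(#7, invoked at 12): max of VC(#1)=(0, 1, 0), VC(#2)=(0, 0, 1), then +1 on thread T1 → (0, 2, 1)
VC(#8, invoked at 14): max of VC(#4)=(0, 0, 3), then +1 on thread T2 → (0, 0, 4)
VC(#9, invoked at 16): max of VC(#8)=(0, 0, 4), then +1 on thread T2 → (0, 0, 5)
VC(#11, invoked at 20): max of VC(#9)=(0, 0, 5), then +1 on thread T2 → (0, 0, 6)
VC(#12, invoked at 23): max of VC(#9)=(0, 0, 5), VC(#11)=(0, 0, 6), then +1 on thread T2 → (0, 0, 7)
VC(#10, invoked at 19): max of VC(#6)=(2, 0, 0), VC(#9)=(0, 0, 5), then +1 on thread T0 → (3, 0, 5)
target: VC(#9) = (0, 0, 5)

(0, 0, 5)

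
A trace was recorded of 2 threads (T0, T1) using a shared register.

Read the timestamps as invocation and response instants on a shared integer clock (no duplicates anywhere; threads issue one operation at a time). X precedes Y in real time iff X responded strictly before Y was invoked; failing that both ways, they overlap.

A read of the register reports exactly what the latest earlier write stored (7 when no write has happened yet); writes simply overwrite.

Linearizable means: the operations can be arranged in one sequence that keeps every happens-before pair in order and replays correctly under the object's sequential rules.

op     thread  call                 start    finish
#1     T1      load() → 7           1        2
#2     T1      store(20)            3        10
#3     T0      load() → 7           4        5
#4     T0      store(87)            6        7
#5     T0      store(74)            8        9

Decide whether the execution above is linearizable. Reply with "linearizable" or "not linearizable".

linearizable

witness order: #1, #3, #2, #4, #5
after step 1 (#1 load() → 7): value 7
after step 2 (#3 load() → 7): value 7
after step 3 (#2 store(20)): value 20
after step 4 (#4 store(87)): value 87
after step 5 (#5 store(74)): value 74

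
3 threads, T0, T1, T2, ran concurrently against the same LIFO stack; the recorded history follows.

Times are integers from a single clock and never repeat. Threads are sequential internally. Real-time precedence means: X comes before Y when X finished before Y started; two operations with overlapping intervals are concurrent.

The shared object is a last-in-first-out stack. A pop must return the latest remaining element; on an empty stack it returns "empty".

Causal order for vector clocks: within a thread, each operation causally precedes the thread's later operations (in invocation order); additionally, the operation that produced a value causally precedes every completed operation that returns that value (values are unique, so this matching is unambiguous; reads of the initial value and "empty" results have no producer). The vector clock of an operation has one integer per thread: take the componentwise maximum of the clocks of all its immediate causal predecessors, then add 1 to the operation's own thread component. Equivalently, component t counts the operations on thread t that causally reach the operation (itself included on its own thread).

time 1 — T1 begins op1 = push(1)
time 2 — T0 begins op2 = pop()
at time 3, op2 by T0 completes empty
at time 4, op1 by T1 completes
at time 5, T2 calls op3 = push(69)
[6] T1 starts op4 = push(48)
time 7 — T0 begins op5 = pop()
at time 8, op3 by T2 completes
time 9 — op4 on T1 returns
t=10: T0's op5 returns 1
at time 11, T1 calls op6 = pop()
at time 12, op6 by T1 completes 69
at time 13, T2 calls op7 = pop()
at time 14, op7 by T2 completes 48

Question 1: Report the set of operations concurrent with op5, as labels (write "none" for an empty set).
op5 spans [7,10]; an op avoiding the whole window 7..10 is ordered, any other is concurrent
op1 [1,4]: before
op2 [2,3]: before
op3 [5,8]: concurrent
op4 [6,9]: concurrent
op6 [11,12]: after
op7 [13,14]: after

op3, op4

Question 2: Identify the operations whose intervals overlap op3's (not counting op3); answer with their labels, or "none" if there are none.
overlap test against op3 [5,8]: concurrent iff the interval meets 5..8
op1 [1,4]: before
op2 [2,3]: before
op4 [6,9]: concurrent
op5 [7,10]: concurrent
op6 [11,12]: after
op7 [13,14]: after

op4, op5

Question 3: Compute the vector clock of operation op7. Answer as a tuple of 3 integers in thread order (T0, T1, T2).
op3 (invocation 5): nothing precedes it; T2's component alone gives (0, 0, 1)
op1 (invocation 1): nothing precedes it; T1's component alone gives (0, 1, 0)
op2 (invocation 2): nothing precedes it; T0's component alone gives (1, 0, 0)
from VC(op1)=(0, 1, 0), op4 (invoked 6) maxes components and bumps T1 → (0, 2, 0)
from VC(op1)=(0, 1, 0), VC(op2)=(1, 0, 0), op5 (invoked 7) maxes components and bumps T0 → (2, 1, 0)
from VC(op3)=(0, 0, 1), VC(op4)=(0, 2, 0), op7 (invoked 13) maxes components and bumps T2 → (0, 2, 2)
from VC(op3)=(0, 0, 1), VC(op4)=(0, 2, 0), op6 (invoked 11) maxes components and bumps T1 → (0, 3, 1)
target: VC(op7) = (0, 2, 2)

(0, 2, 2)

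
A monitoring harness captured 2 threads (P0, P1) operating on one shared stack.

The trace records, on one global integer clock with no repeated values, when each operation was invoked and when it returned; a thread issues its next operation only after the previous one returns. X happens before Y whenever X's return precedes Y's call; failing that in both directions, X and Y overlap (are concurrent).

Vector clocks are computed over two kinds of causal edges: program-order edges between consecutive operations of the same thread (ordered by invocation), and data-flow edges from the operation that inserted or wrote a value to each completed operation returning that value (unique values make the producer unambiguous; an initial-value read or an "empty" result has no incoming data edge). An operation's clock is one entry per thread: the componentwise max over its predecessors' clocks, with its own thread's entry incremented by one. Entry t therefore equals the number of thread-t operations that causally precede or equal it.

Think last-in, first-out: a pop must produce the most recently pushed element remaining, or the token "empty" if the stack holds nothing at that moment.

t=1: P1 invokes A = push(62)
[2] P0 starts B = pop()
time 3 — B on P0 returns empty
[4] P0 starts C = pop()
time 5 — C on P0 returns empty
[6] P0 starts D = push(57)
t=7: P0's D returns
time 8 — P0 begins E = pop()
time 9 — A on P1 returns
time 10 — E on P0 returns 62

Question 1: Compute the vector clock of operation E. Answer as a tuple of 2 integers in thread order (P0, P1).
(4, 1)

root op A, invoked 1: fresh clock plus P1's own tick → (0, 1)
root op B, invoked 2: fresh clock plus P0's own tick → (1, 0)
from VC(B)=(1, 0), C (invoked 4) maxes components and bumps P0 → (2, 0)
from VC(C)=(2, 0), D (invoked 6) maxes components and bumps P0 → (3, 0)
from VC(A)=(0, 1), VC(D)=(3, 0), E (invoked 8) maxes components and bumps P0 → (4, 1)
target: VC(E) = (4, 1)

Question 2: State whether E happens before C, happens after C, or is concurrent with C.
after

E spans [8,10], C spans [4,5]
resp(C)=5 < inv(E)=8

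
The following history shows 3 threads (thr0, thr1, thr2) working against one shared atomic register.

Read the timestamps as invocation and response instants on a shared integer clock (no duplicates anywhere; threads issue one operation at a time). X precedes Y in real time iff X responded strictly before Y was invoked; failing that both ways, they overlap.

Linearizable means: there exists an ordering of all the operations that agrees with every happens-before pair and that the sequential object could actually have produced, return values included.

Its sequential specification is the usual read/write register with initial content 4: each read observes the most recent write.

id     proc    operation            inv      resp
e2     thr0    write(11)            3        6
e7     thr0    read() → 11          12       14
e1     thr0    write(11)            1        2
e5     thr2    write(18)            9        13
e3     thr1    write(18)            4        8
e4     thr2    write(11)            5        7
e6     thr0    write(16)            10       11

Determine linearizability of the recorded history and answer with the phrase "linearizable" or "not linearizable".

cut after 13 events: linearizable; cut after 14 events (e7 responds, time 14): not linearizable
checked exhaustively: 18 real-time-consistent orders of 7 completed operations, zero legal atomic register replays
take e1, e2, e3, e4, e5, e6, e7: step 7 already fails, because e7 read() → 11 cannot occur there
take e1, e2, e3, e4, e6, e5, e7: step 7 already fails, because e7 read() → 11 cannot occur there

not linearizable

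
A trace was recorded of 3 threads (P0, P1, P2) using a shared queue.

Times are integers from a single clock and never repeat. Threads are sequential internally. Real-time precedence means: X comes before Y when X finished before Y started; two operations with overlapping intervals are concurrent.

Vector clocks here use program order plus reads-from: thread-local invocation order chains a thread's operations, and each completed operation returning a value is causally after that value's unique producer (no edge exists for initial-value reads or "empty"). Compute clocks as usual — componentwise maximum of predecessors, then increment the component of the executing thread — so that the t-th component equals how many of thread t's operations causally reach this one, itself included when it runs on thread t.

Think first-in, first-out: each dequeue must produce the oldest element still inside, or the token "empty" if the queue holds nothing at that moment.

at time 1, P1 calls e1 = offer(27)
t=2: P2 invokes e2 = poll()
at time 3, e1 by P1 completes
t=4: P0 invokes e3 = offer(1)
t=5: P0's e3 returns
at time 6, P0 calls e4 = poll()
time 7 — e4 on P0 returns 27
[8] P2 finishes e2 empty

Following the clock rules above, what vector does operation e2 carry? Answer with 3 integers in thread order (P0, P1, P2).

invoked at 2, e2 has no predecessors; its own P2 bump gives (0, 0, 1)
invoked at 1, e1 has no predecessors; its own P1 bump gives (0, 1, 0)
invoked at 4, e3 has no predecessors; its own P0 bump gives (1, 0, 0)
from VC(e1)=(0, 1, 0), VC(e3)=(1, 0, 0), e4 (invoked 6) maxes components and bumps P0 → (2, 1, 0)
target: VC(e2) = (0, 0, 1)

(0, 0, 1)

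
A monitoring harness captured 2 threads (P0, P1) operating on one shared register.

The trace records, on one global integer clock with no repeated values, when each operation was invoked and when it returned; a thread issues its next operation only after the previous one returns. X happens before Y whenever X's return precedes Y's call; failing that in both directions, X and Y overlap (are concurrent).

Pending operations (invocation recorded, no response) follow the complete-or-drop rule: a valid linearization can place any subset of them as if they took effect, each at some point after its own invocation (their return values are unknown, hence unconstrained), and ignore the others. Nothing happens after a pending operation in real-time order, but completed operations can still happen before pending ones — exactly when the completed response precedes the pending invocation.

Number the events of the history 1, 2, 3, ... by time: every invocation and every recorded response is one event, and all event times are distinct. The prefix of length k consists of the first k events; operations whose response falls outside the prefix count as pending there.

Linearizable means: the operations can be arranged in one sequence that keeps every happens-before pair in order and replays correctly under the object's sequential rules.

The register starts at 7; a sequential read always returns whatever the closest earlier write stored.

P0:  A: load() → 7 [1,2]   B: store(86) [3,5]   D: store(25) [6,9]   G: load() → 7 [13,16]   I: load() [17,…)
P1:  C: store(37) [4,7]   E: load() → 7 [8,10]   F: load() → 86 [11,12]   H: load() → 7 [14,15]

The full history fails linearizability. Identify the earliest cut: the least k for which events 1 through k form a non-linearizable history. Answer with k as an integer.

10

a valid linearization of events 1..9 exists, for instance A, B, C, D:
after step 1 (A load() → 7): value 7
after step 2 (B store(86)): value 86
after step 3 (C store(37)): value 37
after step 4 (D store(25)): value 25
once event 10 joins (E's response, time 10), exhaustive search finds no witness
e.g. A, B, C, D, E: illegal at step 5, since E load() → 7 cannot apply there
e.g. A, B, C, E, D: illegal at step 4, since E load() → 7 cannot apply there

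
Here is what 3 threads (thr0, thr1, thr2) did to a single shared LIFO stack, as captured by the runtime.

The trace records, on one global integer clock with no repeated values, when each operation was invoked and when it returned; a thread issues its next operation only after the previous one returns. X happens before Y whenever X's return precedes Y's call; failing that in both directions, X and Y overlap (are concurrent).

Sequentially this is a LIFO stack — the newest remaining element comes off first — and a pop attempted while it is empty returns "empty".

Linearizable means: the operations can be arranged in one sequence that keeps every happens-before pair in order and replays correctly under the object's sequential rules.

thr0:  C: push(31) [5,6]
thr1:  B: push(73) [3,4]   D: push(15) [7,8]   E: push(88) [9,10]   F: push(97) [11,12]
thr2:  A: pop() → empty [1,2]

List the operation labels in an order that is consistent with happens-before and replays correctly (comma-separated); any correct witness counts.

1. A pop() → empty, leaving stack <>
2. B push(73), leaving stack <73>
3. C push(31), leaving stack <73,31>
4. D push(15), leaving stack <73,31,15>
5. E push(88), leaving stack <73,31,15,88>
6. F push(97), leaving stack <73,31,15,88,97>

A, B, C, D, E, F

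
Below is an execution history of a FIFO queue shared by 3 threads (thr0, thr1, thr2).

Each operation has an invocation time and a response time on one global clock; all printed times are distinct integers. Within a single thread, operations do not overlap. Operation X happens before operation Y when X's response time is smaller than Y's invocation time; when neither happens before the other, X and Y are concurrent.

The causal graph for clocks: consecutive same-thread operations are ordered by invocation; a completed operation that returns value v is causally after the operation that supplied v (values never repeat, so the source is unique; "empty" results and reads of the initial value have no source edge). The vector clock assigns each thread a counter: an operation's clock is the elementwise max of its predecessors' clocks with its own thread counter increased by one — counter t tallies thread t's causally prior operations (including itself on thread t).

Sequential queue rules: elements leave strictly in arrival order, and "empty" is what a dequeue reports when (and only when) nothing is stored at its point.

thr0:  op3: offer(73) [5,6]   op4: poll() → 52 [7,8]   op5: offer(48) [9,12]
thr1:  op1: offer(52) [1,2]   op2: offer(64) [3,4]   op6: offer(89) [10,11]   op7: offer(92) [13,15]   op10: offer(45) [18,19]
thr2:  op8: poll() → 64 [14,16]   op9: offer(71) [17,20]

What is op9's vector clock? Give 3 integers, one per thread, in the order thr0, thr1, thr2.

(0, 2, 2)

no predecessors for op1 (invoked 1): thr1 increments from zero → (0, 1, 0)
no predecessors for op3 (invoked 5): thr0 increments from zero → (1, 0, 0)
from VC(op1)=(0, 1, 0), op2 (invoked 3) maxes components and bumps thr1 → (0, 2, 0)
from VC(op2)=(0, 2, 0), op8 (invoked 14) maxes components and bumps thr2 → (0, 2, 1)
from VC(op2)=(0, 2, 0), op6 (invoked 10) maxes components and bumps thr1 → (0, 3, 0)
from VC(op1)=(0, 1, 0), VC(op3)=(1, 0, 0), op4 (invoked 7) maxes components and bumps thr0 → (2, 1, 0)
from VC(op8)=(0, 2, 1), op9 (invoked 17) maxes components and bumps thr2 → (0, 2, 2)
from VC(op6)=(0, 3, 0), op7 (invoked 13) maxes components and bumps thr1 → (0, 4, 0)
from VC(op4)=(2, 1, 0), op5 (invoked 9) maxes components and bumps thr0 → (3, 1, 0)
from VC(op7)=(0, 4, 0), op10 (invoked 18) maxes components and bumps thr1 → (0, 5, 0)
target: VC(op9) = (0, 2, 2)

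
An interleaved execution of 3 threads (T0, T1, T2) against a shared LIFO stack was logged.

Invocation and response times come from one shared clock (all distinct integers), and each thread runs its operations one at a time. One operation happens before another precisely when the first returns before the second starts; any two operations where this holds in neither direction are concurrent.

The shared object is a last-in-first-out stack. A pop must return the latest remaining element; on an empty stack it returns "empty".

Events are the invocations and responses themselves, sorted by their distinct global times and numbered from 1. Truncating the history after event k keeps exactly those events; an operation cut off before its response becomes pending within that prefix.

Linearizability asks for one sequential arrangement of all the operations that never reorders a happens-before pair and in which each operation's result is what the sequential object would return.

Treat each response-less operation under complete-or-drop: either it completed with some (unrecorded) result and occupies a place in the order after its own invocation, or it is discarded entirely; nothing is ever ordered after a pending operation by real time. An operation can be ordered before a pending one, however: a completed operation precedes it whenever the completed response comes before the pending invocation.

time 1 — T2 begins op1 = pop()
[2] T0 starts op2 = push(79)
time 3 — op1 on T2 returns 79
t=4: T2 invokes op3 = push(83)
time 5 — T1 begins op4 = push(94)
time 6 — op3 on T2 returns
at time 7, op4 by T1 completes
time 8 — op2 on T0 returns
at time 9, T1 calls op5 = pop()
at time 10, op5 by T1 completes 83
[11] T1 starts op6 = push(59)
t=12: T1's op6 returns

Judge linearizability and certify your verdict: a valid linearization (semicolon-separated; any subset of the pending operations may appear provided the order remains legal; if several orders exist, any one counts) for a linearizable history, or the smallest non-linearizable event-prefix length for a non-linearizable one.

after step 1 (op2 push(79)): stack <79>
after step 2 (op1 pop() → 79): stack <>
after step 3 (op4 push(94)): stack <94>
after step 4 (op3 push(83)): stack <94,83>
after step 5 (op5 pop() → 83): stack <94>
after step 6 (op6 push(59)): stack <94,59>

linearizable — witness: op2; op1; op4; op3; op5; op6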